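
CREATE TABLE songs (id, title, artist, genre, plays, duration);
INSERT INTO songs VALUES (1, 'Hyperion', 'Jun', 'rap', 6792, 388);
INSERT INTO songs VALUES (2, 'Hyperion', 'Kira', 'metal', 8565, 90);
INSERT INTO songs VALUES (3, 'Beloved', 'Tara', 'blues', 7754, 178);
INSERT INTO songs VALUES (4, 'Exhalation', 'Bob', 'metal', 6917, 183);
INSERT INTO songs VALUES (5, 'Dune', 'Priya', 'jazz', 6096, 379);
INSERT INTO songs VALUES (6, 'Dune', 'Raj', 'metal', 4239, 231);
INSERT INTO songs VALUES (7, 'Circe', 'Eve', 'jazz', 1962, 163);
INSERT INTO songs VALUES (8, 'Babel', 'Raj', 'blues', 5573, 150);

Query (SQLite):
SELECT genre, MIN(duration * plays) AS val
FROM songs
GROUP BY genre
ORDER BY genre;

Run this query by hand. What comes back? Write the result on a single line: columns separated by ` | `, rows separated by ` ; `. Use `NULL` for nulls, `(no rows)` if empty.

For each row compute duration * plays.
Group by genre; take MIN of the expression per group.
  blues: ids {3, 8} → MIN(duration * plays)=835950
  jazz: ids {5, 7} → MIN(duration * plays)=319806
  metal: ids {2, 4, 6} → MIN(duration * plays)=770850
  rap: ids {1} → MIN(duration * plays)=2635296

blues | 835950 ; jazz | 319806 ; metal | 770850 ; rap | 2635296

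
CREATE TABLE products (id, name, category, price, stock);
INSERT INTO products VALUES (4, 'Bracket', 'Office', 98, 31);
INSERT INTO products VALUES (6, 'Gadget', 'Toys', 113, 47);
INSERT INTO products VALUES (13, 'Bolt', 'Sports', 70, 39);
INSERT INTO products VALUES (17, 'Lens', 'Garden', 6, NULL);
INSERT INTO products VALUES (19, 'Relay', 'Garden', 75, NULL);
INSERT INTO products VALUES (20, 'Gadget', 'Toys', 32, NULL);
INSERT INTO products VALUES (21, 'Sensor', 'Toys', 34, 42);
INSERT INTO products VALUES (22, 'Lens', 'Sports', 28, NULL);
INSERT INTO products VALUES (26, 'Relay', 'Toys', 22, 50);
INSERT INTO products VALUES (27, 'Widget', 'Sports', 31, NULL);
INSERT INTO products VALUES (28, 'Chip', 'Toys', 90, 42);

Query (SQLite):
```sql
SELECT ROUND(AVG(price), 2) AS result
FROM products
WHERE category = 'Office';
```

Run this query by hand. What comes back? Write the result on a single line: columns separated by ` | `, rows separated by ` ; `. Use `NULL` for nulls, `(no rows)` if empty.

Rows where category='Office' → price values: [98].
AVG = 98 / 1 (rounded to 2 dp).

98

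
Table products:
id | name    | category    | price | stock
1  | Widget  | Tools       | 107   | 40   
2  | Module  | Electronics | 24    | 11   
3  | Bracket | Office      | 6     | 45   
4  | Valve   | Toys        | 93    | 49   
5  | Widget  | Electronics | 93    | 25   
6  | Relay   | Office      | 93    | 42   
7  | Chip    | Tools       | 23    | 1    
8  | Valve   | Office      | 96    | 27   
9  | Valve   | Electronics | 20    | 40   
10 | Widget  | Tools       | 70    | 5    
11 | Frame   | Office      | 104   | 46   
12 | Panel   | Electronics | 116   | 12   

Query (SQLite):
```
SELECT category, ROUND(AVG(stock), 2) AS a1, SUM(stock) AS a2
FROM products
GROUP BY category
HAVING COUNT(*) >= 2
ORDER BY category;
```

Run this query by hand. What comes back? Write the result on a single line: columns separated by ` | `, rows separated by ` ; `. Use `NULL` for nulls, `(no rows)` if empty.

Group products by category.
Per group compute: ROUND(AVG(stock), 2), SUM(stock).
HAVING: drop groups with fewer than 2 rows.
  Electronics: ids {2, 5, 9, 12} → ROUND(AVG(stock), 2)=22, SUM(stock)=88
  Office: ids {3, 6, 8, 11} → ROUND(AVG(stock), 2)=40, SUM(stock)=160
  Tools: ids {1, 7, 10} → ROUND(AVG(stock), 2)=15.33, SUM(stock)=46
  Toys: ids {4} → ROUND(AVG(stock), 2)=49, SUM(stock)=49

Electronics | 22 | 88 ; Office | 40 | 160 ; Tools | 15.33 | 46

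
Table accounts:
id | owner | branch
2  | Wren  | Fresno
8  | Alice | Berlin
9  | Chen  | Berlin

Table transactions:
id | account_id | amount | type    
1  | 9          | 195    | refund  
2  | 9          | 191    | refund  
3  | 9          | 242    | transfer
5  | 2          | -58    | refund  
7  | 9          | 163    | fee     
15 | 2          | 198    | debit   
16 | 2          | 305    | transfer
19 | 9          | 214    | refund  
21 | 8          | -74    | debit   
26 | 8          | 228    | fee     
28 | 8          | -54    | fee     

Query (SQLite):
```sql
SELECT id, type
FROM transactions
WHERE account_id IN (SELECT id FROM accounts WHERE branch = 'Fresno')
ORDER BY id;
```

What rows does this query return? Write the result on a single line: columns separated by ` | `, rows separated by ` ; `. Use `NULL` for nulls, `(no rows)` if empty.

Inner query: accounts.id where branch = 'Fresno'.
Outer: keep transactions rows whose account_id is in that set.
Inner query → {2}

5 | refund ; 15 | debit ; 16 | transfer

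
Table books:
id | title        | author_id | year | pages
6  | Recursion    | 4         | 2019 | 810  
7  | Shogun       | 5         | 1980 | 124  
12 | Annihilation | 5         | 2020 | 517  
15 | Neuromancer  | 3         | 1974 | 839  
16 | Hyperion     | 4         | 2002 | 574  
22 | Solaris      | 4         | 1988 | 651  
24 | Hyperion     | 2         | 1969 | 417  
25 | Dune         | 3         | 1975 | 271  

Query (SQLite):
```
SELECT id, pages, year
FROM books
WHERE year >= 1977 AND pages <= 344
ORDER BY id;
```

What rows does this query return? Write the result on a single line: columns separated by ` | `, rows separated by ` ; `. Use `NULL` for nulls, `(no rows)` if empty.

year >= 1977: ids {6, 7, 12, 16, 22}
pages <= 344: ids {7, 25}
Combine with AND.

7 | 124 | 1980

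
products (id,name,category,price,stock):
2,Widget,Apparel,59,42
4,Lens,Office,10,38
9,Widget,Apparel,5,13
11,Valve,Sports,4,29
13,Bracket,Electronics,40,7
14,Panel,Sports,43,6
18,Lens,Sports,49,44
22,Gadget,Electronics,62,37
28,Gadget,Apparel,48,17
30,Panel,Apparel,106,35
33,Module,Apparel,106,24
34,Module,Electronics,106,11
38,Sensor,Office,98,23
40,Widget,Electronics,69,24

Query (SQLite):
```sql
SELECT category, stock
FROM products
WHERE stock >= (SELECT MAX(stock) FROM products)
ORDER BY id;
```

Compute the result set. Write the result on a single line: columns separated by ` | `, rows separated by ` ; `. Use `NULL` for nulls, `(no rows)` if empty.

Sports | 44

Scalar subquery: MAX(stock) over all products rows = 44.
Keep rows where stock >= that value.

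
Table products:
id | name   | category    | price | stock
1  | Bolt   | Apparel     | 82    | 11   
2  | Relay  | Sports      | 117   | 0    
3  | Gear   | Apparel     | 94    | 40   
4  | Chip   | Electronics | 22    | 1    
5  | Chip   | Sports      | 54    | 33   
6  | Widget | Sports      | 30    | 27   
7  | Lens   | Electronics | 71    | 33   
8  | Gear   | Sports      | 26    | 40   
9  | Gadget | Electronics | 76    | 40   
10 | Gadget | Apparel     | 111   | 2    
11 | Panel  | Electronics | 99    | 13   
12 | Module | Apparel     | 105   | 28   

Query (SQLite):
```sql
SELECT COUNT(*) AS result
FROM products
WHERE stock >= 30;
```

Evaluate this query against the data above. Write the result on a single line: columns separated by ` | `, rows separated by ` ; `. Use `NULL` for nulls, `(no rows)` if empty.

5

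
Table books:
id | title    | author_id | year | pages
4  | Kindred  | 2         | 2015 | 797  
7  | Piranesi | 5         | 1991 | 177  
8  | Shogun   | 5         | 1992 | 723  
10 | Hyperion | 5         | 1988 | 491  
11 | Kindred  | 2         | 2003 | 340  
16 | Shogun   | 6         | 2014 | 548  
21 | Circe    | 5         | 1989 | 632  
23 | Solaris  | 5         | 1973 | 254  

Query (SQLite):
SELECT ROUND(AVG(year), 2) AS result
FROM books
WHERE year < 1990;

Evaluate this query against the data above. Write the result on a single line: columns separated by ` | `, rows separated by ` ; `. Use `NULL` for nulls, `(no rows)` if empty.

Rows where year < 1990 → year values: [1988, 1989, 1973].
AVG = 5950 / 3 (rounded to 2 dp).

1983.33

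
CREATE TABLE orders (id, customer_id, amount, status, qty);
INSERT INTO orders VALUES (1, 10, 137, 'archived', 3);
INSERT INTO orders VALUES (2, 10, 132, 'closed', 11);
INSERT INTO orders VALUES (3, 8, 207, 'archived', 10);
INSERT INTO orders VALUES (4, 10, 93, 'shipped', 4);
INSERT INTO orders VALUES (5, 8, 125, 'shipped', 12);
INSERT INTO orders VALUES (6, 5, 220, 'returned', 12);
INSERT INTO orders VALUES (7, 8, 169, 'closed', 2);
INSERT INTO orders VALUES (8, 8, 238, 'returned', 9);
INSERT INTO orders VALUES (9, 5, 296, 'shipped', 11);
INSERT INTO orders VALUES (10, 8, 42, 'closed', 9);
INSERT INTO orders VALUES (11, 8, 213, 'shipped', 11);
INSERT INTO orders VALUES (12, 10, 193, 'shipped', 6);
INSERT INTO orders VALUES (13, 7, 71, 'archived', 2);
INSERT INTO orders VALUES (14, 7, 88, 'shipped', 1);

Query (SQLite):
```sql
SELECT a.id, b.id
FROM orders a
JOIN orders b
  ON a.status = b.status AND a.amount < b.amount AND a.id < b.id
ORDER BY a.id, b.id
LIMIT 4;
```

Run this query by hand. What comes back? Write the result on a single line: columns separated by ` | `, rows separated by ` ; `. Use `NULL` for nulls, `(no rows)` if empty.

1 | 3 ; 2 | 7 ; 4 | 5 ; 4 | 9

Pairs (a,b) with same status, a.amount < b.amount, a.id < b.id.
status groups: archived:{1,3,13} closed:{2,7,10} returned:{6,8} shipped:{4,5,9,11,12,14}
Ordered by (a.id, b.id); first 4.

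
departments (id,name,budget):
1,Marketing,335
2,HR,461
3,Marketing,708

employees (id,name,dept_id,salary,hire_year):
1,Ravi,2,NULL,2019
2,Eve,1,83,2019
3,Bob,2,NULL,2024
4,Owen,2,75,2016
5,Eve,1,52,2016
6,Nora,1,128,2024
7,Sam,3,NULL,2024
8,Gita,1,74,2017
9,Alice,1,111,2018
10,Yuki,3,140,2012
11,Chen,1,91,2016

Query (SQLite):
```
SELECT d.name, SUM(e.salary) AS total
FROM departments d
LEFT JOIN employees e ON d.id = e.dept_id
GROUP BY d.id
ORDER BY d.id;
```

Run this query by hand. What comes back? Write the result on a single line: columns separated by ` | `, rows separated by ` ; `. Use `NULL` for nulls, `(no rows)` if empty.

Marketing | 539 ; HR | 75 ; Marketing | 140

LEFT JOIN keeps every departments row; unmatched ones get NULL for employees columns.
Group by departments.id and compute SUM(e.salary). SUM over an all-NULL group is NULL.
  1: ids {2, 5, 6, 8, 9, 11} → SUM(e.salary)=539
  2: ids {1, 3, 4} → SUM(e.salary)=75
  3: ids {7, 10} → SUM(e.salary)=140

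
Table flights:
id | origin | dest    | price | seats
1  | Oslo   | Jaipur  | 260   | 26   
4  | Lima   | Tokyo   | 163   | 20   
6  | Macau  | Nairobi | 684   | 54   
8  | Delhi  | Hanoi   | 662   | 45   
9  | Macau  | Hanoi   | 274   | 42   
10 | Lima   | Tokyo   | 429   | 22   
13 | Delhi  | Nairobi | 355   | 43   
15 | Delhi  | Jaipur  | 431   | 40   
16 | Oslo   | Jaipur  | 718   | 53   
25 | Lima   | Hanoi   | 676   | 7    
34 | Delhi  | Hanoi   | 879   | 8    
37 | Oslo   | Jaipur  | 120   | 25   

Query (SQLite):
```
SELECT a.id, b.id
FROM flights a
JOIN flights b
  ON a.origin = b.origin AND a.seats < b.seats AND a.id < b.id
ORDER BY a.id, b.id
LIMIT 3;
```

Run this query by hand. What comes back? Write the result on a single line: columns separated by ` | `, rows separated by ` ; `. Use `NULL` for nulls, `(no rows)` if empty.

1 | 16 ; 4 | 10

Pairs (a,b) with same origin, a.seats < b.seats, a.id < b.id.
origin groups: Delhi:{8,13,15,34} Lima:{4,10,25} Macau:{6,9} Oslo:{1,16,37}
Ordered by (a.id, b.id); first 3.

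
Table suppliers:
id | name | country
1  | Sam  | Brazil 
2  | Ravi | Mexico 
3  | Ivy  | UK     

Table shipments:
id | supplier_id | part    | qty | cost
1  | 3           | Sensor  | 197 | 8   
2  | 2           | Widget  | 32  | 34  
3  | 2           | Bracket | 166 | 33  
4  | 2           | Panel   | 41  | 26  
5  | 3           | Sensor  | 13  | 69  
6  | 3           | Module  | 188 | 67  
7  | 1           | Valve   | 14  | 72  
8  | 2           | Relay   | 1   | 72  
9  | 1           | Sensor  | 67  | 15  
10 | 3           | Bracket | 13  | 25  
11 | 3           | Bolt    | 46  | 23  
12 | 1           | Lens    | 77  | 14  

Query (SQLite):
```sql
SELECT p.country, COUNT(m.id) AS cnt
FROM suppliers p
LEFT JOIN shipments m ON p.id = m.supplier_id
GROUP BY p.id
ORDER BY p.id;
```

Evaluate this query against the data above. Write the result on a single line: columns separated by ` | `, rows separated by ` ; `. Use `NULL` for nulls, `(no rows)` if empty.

LEFT JOIN keeps every suppliers row; unmatched ones get NULL for shipments columns.
Group by suppliers.id and compute COUNT(m.id). COUNT(col) of an all-NULL group is 0.
  1: ids {7, 9, 12} → COUNT(m.id)=3
  2: ids {2, 3, 4, 8} → COUNT(m.id)=4
  3: ids {1, 5, 6, 10, 11} → COUNT(m.id)=5

Brazil | 3 ; Mexico | 4 ; UK | 5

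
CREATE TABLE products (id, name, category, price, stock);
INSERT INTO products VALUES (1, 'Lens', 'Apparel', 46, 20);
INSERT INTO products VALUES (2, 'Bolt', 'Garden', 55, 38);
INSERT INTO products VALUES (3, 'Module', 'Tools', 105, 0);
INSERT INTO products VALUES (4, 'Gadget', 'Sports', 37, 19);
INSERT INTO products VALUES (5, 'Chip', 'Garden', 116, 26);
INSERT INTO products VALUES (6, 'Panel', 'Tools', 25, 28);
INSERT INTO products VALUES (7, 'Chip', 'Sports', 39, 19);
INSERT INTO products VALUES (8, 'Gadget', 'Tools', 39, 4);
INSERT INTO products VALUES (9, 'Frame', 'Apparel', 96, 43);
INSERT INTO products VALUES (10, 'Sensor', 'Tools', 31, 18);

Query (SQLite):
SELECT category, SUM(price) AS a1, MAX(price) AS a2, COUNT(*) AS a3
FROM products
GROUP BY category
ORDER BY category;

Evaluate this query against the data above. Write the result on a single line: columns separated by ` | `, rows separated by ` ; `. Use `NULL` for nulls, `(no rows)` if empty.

Apparel | 142 | 96 | 2 ; Garden | 171 | 116 | 2 ; Sports | 76 | 39 | 2 ; Tools | 200 | 105 | 4

Group products by category.
Per group compute: SUM(price), MAX(price), COUNT(*).
  Apparel: ids {1, 9} → SUM(price)=142, MAX(price)=96, COUNT(*)=2
  Garden: ids {2, 5} → SUM(price)=171, MAX(price)=116, COUNT(*)=2
  Sports: ids {4, 7} → SUM(price)=76, MAX(price)=39, COUNT(*)=2
  Tools: ids {3, 6, 8, 10} → SUM(price)=200, MAX(price)=105, COUNT(*)=4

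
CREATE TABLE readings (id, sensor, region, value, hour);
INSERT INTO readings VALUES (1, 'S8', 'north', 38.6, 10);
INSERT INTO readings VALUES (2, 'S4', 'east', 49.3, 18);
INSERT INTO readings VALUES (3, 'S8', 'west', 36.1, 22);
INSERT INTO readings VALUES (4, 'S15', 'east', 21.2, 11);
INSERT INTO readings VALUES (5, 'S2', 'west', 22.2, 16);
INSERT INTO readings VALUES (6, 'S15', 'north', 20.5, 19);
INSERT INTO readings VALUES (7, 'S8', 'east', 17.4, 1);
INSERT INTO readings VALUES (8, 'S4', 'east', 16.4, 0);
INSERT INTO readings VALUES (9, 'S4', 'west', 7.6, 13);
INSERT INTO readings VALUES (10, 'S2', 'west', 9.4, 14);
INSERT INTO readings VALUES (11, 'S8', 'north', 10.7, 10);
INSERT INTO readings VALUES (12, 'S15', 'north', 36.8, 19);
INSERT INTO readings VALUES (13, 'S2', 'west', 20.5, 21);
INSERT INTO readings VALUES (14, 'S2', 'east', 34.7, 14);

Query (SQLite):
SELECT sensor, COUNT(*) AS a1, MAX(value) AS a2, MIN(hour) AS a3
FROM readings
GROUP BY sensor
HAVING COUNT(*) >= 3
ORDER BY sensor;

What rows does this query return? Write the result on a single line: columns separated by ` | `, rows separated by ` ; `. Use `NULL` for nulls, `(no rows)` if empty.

Group readings by sensor.
Per group compute: COUNT(*), MAX(value), MIN(hour).
HAVING: drop groups with fewer than 3 rows.
  S15: ids {4, 6, 12} → COUNT(*)=3, MAX(value)=36.8, MIN(hour)=11
  S2: ids {5, 10, 13, 14} → COUNT(*)=4, MAX(value)=34.7, MIN(hour)=14
  S4: ids {2, 8, 9} → COUNT(*)=3, MAX(value)=49.3, MIN(hour)=0
  S8: ids {1, 3, 7, 11} → COUNT(*)=4, MAX(value)=38.6, MIN(hour)=1

S15 | 3 | 36.8 | 11 ; S2 | 4 | 34.7 | 14 ; S4 | 3 | 49.3 | 0 ; S8 | 4 | 38.6 | 1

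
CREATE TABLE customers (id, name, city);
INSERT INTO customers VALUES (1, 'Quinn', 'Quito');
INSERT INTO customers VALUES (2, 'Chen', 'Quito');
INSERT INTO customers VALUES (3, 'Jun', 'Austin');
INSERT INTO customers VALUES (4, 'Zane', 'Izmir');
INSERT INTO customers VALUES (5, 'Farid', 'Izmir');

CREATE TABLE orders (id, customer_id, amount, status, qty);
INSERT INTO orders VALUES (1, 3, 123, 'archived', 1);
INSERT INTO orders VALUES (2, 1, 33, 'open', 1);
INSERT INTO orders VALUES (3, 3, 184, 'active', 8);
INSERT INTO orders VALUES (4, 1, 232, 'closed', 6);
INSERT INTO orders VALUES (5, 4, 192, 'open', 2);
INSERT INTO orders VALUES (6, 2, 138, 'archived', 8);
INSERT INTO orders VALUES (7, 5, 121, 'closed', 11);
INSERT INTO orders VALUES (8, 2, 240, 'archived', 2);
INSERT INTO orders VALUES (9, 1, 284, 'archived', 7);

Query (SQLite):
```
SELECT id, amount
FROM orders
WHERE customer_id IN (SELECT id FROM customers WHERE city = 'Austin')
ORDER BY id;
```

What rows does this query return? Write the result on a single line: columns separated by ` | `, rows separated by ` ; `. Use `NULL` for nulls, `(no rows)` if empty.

Inner query: customers.id where city = 'Austin'.
Outer: keep orders rows whose customer_id is in that set.
Inner query → {3}

1 | 123 ; 3 | 184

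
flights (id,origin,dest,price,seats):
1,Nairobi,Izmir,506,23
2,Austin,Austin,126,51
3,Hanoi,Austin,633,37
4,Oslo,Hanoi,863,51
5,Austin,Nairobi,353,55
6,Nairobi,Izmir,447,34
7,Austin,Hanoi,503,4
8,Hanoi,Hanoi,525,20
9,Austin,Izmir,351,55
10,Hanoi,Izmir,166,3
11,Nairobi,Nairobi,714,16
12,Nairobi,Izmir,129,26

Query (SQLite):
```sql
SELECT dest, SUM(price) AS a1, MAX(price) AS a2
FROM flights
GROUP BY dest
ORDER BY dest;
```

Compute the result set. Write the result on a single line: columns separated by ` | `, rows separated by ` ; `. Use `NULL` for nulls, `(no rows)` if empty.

Group flights by dest.
Per group compute: SUM(price), MAX(price).
  Austin: ids {2, 3} → SUM(price)=759, MAX(price)=633
  Hanoi: ids {4, 7, 8} → SUM(price)=1891, MAX(price)=863
  Izmir: ids {1, 6, 9, 10, 12} → SUM(price)=1599, MAX(price)=506
  Nairobi: ids {5, 11} → SUM(price)=1067, MAX(price)=714

Austin | 759 | 633 ; Hanoi | 1891 | 863 ; Izmir | 1599 | 506 ; Nairobi | 1067 | 714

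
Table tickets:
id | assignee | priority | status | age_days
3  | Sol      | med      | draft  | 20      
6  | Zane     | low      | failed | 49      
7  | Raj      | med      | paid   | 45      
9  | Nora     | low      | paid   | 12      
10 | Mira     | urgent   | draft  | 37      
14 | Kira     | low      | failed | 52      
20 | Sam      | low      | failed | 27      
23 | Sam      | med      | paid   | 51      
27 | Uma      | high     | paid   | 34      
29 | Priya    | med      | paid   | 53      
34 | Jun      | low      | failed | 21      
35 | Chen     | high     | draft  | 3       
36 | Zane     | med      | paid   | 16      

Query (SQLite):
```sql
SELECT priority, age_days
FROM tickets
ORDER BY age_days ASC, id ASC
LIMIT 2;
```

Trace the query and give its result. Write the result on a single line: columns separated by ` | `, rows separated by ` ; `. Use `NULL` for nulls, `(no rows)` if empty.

high | 3 ; low | 12

Sort by age_days asc, tiebreak id asc: (3, id=35), (12, id=9), (16, id=36), (20, id=3), (21, id=34) …. Take first 2.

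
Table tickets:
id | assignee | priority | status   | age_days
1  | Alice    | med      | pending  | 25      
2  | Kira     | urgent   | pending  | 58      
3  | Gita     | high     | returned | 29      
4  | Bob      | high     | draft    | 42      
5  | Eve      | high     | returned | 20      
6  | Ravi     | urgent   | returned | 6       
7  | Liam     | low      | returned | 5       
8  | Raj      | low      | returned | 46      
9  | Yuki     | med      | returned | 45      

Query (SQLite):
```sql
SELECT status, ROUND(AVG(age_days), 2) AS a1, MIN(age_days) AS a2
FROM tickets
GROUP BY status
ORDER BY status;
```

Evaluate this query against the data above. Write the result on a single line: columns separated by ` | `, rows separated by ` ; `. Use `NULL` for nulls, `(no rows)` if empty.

draft | 42 | 42 ; pending | 41.5 | 25 ; returned | 25.17 | 5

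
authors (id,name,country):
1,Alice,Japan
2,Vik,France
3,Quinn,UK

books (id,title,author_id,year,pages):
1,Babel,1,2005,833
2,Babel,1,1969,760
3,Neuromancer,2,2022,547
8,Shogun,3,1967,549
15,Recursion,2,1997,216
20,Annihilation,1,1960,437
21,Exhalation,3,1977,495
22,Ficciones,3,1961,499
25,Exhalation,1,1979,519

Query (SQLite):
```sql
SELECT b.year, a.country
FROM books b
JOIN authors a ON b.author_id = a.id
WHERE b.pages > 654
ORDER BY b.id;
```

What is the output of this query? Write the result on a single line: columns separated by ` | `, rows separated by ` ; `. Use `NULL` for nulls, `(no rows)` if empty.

2005 | Japan ; 1969 | Japan

Each books row matches the authors row where author_id = authors.id.
Then keep rows with b.pages > 654.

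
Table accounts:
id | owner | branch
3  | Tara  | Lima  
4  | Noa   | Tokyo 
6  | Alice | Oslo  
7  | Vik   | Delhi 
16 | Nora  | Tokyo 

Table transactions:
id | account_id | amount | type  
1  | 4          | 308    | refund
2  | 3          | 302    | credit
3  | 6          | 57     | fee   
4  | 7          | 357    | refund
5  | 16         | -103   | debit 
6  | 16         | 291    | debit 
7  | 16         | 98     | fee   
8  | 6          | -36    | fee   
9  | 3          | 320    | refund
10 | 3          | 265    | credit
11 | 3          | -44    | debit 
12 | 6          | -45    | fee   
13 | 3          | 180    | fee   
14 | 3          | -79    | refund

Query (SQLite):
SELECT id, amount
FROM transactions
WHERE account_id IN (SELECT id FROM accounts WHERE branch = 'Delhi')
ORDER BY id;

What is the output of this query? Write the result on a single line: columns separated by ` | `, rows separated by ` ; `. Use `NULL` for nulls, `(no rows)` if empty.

Inner query: accounts.id where branch = 'Delhi'.
Outer: keep transactions rows whose account_id is in that set.
Inner query → {7}

4 | 357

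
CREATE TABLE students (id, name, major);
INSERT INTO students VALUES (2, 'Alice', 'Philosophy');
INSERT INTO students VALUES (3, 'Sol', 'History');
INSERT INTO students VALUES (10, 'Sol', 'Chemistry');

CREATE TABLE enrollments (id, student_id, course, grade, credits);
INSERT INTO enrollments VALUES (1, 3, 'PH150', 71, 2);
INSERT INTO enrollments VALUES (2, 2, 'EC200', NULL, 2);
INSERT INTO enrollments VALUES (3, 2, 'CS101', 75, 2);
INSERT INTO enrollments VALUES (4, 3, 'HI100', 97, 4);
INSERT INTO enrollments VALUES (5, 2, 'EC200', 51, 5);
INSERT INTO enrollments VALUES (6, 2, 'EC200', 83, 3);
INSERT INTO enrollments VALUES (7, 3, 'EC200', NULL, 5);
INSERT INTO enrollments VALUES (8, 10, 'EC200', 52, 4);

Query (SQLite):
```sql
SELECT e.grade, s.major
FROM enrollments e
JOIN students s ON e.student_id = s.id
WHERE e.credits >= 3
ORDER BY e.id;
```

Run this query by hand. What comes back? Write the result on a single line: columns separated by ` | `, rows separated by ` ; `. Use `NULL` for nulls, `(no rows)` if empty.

97 | History ; 51 | Philosophy ; 83 | Philosophy ; NULL | History ; 52 | Chemistry

Each enrollments row matches the students row where student_id = students.id.
Then keep rows with e.credits >= 3.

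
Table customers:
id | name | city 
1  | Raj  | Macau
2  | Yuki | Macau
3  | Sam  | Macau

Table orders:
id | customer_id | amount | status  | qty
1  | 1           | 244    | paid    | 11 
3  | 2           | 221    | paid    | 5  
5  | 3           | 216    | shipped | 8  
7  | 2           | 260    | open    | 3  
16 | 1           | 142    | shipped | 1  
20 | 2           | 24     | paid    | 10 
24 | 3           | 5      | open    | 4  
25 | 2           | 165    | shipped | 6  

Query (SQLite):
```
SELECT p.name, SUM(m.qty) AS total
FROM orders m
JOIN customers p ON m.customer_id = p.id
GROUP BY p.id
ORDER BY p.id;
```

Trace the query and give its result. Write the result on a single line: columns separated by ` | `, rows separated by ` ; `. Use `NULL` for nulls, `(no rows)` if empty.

Raj | 12 ; Yuki | 24 ; Sam | 12

Join each orders row to its customers via customer_id.
Group joined rows by customers.id; compute SUM(m.qty) per group.
  1: ids {1, 16} → SUM(m.qty)=12
  2: ids {3, 7, 20, 25} → SUM(m.qty)=24
  3: ids {5, 24} → SUM(m.qty)=12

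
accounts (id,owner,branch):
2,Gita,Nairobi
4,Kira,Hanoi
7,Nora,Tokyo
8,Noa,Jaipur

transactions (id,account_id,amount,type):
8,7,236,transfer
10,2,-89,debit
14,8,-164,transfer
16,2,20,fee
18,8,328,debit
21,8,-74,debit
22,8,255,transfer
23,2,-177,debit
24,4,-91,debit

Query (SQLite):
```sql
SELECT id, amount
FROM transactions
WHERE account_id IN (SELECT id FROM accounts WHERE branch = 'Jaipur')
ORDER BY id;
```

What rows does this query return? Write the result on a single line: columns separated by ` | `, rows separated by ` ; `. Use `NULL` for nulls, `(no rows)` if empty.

Inner query: accounts.id where branch = 'Jaipur'.
Outer: keep transactions rows whose account_id is in that set.
Inner query → {8}

14 | -164 ; 18 | 328 ; 21 | -74 ; 22 | 255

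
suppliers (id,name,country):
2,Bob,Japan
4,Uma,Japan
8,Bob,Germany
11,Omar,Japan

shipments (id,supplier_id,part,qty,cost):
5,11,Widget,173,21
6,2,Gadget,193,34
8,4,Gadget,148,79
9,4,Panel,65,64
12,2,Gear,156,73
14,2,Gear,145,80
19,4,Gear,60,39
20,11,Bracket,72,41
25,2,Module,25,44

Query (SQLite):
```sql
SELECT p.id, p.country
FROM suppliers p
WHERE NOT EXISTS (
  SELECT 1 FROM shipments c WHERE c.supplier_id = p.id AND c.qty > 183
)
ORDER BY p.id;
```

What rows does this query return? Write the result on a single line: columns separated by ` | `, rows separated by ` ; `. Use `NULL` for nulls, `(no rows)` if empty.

4 | Japan ; 8 | Germany ; 11 | Japan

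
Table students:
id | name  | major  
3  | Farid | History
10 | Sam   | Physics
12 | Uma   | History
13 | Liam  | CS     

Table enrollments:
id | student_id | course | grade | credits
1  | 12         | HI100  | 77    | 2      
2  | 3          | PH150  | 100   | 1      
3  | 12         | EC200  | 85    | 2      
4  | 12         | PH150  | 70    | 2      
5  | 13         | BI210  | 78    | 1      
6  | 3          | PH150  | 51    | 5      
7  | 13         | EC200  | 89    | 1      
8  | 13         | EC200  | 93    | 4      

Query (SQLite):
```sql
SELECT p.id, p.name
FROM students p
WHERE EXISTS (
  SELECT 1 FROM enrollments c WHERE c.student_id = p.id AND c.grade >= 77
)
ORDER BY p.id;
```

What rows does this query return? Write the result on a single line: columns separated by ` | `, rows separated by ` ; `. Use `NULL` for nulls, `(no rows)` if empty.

For each students row, check whether any enrollments with matching student_id has grade >= 77.
Keep rows where that is true.

3 | Farid ; 12 | Uma ; 13 | Liam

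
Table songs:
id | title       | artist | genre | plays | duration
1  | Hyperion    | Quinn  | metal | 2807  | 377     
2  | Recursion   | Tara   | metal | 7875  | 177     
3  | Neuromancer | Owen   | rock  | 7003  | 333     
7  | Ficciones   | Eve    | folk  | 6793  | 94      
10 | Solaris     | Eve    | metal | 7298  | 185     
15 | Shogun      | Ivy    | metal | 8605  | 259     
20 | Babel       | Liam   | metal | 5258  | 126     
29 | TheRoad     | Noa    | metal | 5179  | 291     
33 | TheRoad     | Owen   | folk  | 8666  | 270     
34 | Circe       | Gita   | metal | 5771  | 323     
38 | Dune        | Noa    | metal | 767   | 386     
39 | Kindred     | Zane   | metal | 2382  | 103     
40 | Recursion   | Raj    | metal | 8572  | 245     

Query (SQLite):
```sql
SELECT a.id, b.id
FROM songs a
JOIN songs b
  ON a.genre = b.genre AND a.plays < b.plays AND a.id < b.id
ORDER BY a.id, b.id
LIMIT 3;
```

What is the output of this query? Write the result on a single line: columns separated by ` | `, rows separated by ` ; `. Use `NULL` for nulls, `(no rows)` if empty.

Pairs (a,b) with same genre, a.plays < b.plays, a.id < b.id.
genre groups: folk:{7,33} metal:{1,2,10,15,20,29,34,38,39,40} rock:{3}
Ordered by (a.id, b.id); first 3.

1 | 2 ; 1 | 10 ; 1 | 15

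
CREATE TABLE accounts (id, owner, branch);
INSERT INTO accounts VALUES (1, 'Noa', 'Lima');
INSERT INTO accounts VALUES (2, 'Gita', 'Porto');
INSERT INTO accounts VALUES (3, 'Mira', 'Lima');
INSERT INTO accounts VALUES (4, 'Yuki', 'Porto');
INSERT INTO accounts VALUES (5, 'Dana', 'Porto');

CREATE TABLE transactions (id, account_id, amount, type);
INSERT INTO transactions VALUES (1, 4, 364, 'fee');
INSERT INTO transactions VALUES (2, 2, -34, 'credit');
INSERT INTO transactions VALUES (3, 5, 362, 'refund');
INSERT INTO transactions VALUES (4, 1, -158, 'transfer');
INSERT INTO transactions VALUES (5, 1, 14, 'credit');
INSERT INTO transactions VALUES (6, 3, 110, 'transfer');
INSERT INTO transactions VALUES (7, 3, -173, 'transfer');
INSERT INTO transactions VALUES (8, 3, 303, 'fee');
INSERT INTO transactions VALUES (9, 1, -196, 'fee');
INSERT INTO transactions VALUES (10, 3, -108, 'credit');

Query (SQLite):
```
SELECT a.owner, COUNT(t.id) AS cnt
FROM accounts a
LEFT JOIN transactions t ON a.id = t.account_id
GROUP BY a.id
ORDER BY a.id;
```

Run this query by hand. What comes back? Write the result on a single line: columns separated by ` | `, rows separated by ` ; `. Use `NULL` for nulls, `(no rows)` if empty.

Noa | 3 ; Gita | 1 ; Mira | 4 ; Yuki | 1 ; Dana | 1

LEFT JOIN keeps every accounts row; unmatched ones get NULL for transactions columns.
Group by accounts.id and compute COUNT(t.id). COUNT(col) of an all-NULL group is 0.
  1: ids {4, 5, 9} → COUNT(t.id)=3
  2: ids {2} → COUNT(t.id)=1
  3: ids {6, 7, 8, 10} → COUNT(t.id)=4
  4: ids {1} → COUNT(t.id)=1
  5: ids {3} → COUNT(t.id)=1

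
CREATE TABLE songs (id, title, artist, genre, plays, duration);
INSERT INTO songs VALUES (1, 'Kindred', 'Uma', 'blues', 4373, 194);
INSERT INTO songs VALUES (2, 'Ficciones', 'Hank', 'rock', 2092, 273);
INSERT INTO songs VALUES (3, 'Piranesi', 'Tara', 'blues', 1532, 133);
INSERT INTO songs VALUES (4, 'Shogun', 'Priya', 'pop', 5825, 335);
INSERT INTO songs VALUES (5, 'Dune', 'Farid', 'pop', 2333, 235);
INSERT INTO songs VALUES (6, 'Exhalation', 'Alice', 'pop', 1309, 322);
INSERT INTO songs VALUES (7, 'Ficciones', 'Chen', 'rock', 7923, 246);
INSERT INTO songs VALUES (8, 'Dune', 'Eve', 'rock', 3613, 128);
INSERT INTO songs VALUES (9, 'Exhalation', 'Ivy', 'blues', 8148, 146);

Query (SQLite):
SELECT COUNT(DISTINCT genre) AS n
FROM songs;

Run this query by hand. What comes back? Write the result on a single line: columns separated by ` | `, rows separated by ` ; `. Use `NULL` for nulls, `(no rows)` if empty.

3

Count distinct non-NULL genre values.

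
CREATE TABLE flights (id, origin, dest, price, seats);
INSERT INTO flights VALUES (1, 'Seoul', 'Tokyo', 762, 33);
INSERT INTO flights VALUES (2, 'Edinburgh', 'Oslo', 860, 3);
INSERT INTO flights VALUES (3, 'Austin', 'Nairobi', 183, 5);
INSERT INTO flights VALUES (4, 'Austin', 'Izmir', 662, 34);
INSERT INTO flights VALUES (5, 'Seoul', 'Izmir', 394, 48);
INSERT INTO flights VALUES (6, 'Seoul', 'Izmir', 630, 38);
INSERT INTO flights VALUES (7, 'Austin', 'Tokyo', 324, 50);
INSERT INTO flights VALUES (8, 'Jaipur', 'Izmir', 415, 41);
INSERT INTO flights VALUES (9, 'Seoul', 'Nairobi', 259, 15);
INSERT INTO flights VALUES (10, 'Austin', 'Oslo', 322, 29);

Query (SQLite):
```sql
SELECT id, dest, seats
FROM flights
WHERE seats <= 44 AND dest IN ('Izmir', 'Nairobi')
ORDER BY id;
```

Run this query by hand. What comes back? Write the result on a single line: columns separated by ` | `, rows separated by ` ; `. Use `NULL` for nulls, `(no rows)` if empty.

seats <= 44: ids {1, 2, 3, 4, 6, 8, 9, 10}
dest IN ('Izmir', 'Nairobi'): ids {3, 4, 5, 6, 8, 9}
Combine with AND.

3 | Nairobi | 5 ; 4 | Izmir | 34 ; 6 | Izmir | 38 ; 8 | Izmir | 41 ; 9 | Nairobi | 15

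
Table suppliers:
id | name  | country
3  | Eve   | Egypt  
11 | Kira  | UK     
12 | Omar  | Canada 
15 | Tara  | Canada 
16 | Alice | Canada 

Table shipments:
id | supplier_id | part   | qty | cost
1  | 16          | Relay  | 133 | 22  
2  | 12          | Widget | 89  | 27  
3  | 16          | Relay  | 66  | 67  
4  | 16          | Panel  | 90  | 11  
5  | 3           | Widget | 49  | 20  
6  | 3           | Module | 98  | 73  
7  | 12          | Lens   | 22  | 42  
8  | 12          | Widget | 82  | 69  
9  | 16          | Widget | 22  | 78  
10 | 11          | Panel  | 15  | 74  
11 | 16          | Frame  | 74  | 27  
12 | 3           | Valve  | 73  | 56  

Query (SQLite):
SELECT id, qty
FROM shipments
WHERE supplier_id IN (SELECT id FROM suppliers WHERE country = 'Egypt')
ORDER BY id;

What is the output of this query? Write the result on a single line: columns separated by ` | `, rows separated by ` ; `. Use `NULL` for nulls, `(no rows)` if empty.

5 | 49 ; 6 | 98 ; 12 | 73

Inner query: suppliers.id where country = 'Egypt'.
Outer: keep shipments rows whose supplier_id is in that set.
Inner query → {3}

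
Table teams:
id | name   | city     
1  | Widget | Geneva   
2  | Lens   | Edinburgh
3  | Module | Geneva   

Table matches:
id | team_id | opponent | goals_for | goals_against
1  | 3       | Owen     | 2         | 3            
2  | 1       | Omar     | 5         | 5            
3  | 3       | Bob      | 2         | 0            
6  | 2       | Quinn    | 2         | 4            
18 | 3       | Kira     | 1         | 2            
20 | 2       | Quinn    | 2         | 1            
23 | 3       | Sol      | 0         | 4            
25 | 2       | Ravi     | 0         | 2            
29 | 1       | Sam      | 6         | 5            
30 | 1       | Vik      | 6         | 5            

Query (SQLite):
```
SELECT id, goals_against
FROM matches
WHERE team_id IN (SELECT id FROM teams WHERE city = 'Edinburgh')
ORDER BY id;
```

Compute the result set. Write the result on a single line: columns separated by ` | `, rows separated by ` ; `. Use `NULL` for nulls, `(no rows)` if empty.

Inner query: teams.id where city = 'Edinburgh'.
Outer: keep matches rows whose team_id is in that set.
Inner query → {2}

6 | 4 ; 20 | 1 ; 25 | 2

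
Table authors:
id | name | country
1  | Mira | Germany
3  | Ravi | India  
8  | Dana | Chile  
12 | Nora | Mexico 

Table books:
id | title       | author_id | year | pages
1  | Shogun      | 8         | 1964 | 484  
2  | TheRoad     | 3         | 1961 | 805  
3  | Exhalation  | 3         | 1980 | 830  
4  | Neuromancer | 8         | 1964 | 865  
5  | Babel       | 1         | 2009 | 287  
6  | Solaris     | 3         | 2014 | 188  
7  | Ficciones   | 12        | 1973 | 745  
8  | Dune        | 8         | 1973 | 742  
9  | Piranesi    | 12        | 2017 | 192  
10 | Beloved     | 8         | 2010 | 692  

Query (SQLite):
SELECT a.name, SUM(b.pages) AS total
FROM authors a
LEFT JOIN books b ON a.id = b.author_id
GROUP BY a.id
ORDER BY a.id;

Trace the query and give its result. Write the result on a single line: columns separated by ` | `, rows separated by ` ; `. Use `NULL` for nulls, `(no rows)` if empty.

Mira | 287 ; Ravi | 1823 ; Dana | 2783 ; Nora | 937

LEFT JOIN keeps every authors row; unmatched ones get NULL for books columns.
Group by authors.id and compute SUM(b.pages). SUM over an all-NULL group is NULL.
  1: ids {5} → SUM(b.pages)=287
  3: ids {2, 3, 6} → SUM(b.pages)=1823
  8: ids {1, 4, 8, 10} → SUM(b.pages)=2783
  12: ids {7, 9} → SUM(b.pages)=937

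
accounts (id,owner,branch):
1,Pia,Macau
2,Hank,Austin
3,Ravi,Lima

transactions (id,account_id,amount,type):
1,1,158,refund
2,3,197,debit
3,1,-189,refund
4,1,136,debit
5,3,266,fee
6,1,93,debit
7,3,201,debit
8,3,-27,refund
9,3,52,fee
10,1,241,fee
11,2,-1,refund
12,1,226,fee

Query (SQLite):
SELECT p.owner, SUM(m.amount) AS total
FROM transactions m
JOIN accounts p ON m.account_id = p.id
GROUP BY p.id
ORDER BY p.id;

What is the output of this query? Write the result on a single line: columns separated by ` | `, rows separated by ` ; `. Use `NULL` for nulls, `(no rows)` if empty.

Pia | 665 ; Hank | -1 ; Ravi | 689

Join each transactions row to its accounts via account_id.
Group joined rows by accounts.id; compute SUM(m.amount) per group.
  1: ids {1, 3, 4, 6, 10, 12} → SUM(m.amount)=665
  2: ids {11} → SUM(m.amount)=-1
  3: ids {2, 5, 7, 8, 9} → SUM(m.amount)=689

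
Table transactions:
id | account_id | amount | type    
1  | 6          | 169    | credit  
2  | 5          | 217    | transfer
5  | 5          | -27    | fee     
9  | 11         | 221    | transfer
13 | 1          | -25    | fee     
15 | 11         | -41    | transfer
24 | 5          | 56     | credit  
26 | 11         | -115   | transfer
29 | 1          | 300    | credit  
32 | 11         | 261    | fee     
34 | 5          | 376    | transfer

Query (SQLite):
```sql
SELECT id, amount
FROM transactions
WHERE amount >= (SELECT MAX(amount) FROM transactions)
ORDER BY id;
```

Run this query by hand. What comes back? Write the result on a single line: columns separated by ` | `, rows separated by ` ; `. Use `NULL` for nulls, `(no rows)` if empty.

Scalar subquery: MAX(amount) over all transactions rows = 376.
Keep rows where amount >= that value.

34 | 376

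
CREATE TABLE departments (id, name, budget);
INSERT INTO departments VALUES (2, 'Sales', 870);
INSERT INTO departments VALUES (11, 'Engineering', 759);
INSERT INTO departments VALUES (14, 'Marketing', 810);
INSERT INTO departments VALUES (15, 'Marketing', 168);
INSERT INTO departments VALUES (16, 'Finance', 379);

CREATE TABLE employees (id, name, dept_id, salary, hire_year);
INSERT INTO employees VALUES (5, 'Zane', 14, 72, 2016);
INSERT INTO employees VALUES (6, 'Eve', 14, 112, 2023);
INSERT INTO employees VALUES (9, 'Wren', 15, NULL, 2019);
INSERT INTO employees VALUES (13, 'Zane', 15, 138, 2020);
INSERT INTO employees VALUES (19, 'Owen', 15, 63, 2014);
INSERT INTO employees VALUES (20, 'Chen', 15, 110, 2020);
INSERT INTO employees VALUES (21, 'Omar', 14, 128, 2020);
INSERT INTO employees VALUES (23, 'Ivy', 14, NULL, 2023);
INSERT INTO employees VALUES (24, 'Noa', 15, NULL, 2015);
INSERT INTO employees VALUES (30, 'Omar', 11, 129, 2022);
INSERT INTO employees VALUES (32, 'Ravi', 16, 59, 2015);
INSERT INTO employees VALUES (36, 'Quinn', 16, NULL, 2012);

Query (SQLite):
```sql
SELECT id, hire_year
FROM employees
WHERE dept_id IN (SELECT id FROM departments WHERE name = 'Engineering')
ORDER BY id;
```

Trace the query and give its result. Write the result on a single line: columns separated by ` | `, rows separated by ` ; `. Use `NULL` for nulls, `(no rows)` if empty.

30 | 2022

Inner query: departments.id where name = 'Engineering'.
Outer: keep employees rows whose dept_id is in that set.
Inner query → {11}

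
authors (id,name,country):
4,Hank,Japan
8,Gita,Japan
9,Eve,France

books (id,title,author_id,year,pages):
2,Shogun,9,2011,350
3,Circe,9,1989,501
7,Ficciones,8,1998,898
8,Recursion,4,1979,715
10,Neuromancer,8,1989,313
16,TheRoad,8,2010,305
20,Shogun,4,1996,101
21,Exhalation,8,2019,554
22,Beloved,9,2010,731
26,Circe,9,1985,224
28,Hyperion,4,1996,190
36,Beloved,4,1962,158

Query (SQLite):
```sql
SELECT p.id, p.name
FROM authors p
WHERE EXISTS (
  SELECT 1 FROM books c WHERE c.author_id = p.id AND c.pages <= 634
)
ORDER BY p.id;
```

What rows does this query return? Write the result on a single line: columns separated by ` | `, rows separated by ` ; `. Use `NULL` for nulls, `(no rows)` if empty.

4 | Hank ; 8 | Gita ; 9 | Eve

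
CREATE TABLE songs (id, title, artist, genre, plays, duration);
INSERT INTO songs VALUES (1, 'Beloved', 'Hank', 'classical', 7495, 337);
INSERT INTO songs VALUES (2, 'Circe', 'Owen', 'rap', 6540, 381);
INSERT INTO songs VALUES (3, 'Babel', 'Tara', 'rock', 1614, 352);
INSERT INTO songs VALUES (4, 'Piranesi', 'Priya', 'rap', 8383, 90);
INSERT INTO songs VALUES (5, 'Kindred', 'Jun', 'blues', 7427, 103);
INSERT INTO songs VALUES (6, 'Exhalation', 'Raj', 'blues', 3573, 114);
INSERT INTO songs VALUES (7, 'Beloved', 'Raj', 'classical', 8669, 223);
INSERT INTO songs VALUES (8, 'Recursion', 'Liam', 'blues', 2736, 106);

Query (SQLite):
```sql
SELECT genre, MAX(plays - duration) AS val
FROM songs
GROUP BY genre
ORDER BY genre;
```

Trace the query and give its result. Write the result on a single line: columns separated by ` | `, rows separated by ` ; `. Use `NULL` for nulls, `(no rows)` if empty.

For each row compute plays - duration.
Group by genre; take MAX of the expression per group.
  blues: ids {5, 6, 8} → MAX(plays - duration)=7324
  classical: ids {1, 7} → MAX(plays - duration)=8446
  rap: ids {2, 4} → MAX(plays - duration)=8293
  rock: ids {3} → MAX(plays - duration)=1262

blues | 7324 ; classical | 8446 ; rap | 8293 ; rock | 1262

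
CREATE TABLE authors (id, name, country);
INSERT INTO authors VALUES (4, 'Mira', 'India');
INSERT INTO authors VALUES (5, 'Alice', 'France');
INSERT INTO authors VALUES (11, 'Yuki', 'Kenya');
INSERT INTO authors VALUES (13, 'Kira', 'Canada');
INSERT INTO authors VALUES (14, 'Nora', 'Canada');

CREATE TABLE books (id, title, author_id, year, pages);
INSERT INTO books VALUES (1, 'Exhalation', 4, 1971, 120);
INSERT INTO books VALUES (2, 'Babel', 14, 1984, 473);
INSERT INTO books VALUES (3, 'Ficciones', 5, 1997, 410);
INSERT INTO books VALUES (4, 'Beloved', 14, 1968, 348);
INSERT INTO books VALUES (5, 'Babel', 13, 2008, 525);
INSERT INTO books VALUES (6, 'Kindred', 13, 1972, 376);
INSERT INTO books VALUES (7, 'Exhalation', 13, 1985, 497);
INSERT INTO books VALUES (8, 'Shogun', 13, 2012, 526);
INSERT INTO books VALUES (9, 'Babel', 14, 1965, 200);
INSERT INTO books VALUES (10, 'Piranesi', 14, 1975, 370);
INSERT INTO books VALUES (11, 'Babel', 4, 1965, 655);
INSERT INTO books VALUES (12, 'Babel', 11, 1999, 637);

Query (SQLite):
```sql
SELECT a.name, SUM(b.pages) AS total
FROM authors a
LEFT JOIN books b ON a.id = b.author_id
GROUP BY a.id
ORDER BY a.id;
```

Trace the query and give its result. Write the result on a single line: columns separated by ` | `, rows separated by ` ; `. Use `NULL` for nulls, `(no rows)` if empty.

LEFT JOIN keeps every authors row; unmatched ones get NULL for books columns.
Group by authors.id and compute SUM(b.pages). SUM over an all-NULL group is NULL.
  4: ids {1, 11} → SUM(b.pages)=775
  5: ids {3} → SUM(b.pages)=410
  11: ids {12} → SUM(b.pages)=637
  13: ids {5, 6, 7, 8} → SUM(b.pages)=1924
  14: ids {2, 4, 9, 10} → SUM(b.pages)=1391

Mira | 775 ; Alice | 410 ; Yuki | 637 ; Kira | 1924 ; Nora | 1391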